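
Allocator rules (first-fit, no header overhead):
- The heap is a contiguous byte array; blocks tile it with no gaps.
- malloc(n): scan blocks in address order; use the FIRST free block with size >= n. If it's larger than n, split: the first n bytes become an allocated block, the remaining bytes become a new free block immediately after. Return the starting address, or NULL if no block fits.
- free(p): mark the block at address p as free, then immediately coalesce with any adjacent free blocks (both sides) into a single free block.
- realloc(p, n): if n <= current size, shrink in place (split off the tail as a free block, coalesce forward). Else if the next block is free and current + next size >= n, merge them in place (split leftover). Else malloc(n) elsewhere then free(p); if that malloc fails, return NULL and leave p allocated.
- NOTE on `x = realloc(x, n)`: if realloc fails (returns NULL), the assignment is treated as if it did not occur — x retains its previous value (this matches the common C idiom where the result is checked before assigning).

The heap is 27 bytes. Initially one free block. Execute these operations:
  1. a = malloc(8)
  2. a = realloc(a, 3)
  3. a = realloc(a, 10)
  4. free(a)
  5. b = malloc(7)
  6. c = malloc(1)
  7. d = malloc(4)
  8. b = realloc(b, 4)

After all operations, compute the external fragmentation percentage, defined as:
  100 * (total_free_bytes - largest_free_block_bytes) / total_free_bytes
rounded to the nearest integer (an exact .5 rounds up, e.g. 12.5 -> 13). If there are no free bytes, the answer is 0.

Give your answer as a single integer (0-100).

Op 1: a = malloc(8) -> a = 0; heap: [0-7 ALLOC][8-26 FREE]
Op 2: a = realloc(a, 3) -> a = 0; heap: [0-2 ALLOC][3-26 FREE]
Op 3: a = realloc(a, 10) -> a = 0; heap: [0-9 ALLOC][10-26 FREE]
Op 4: free(a) -> (freed a); heap: [0-26 FREE]
Op 5: b = malloc(7) -> b = 0; heap: [0-6 ALLOC][7-26 FREE]
Op 6: c = malloc(1) -> c = 7; heap: [0-6 ALLOC][7-7 ALLOC][8-26 FREE]
Op 7: d = malloc(4) -> d = 8; heap: [0-6 ALLOC][7-7 ALLOC][8-11 ALLOC][12-26 FREE]
Op 8: b = realloc(b, 4) -> b = 0; heap: [0-3 ALLOC][4-6 FREE][7-7 ALLOC][8-11 ALLOC][12-26 FREE]
Free blocks: [3 15] total_free=18 largest=15 -> 100*(18-15)/18 = 300/18 ≈ 16.667 -> rounds to 17

Answer: 17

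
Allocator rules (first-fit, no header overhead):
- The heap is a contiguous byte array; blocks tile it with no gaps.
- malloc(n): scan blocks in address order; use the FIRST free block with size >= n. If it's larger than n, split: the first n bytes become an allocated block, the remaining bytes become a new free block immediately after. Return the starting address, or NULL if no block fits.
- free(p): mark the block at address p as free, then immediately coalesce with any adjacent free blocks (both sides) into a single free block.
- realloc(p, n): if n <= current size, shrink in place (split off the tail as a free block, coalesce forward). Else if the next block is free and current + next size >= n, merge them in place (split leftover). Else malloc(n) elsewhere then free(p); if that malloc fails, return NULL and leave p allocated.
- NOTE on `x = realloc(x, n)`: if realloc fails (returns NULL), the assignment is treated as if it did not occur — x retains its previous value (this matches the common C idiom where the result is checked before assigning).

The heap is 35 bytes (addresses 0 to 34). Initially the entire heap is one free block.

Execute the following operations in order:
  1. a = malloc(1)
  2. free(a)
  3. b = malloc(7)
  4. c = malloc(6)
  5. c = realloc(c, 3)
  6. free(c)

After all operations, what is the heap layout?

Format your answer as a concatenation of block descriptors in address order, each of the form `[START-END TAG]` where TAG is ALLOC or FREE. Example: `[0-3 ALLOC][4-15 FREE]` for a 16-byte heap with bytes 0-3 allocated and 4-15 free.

Answer: [0-6 ALLOC][7-34 FREE]

Derivation:
Op 1: a = malloc(1) -> a = 0; heap: [0-0 ALLOC][1-34 FREE]
Op 2: free(a) -> (freed a); heap: [0-34 FREE]
Op 3: b = malloc(7) -> b = 0; heap: [0-6 ALLOC][7-34 FREE]
Op 4: c = malloc(6) -> c = 7; heap: [0-6 ALLOC][7-12 ALLOC][13-34 FREE]
Op 5: c = realloc(c, 3) -> c = 7; heap: [0-6 ALLOC][7-9 ALLOC][10-34 FREE]
Op 6: free(c) -> (freed c); heap: [0-6 ALLOC][7-34 FREE]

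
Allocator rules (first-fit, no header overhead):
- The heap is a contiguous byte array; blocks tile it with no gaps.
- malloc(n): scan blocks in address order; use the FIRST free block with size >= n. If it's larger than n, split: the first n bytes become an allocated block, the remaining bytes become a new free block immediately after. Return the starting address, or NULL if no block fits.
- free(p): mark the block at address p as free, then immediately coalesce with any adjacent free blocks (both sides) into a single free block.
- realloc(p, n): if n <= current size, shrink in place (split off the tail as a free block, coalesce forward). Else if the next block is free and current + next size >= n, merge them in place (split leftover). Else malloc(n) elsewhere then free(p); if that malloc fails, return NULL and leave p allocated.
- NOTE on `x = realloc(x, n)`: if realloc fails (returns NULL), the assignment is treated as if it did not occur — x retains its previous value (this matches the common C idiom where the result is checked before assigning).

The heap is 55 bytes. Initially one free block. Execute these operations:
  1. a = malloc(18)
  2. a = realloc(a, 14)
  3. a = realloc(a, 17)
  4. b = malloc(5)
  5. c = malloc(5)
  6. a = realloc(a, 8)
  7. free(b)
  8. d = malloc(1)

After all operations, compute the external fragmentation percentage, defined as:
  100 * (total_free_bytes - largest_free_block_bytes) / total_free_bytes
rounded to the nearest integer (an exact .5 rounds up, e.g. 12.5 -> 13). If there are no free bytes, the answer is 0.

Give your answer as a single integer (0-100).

Op 1: a = malloc(18) -> a = 0; heap: [0-17 ALLOC][18-54 FREE]
Op 2: a = realloc(a, 14) -> a = 0; heap: [0-13 ALLOC][14-54 FREE]
Op 3: a = realloc(a, 17) -> a = 0; heap: [0-16 ALLOC][17-54 FREE]
Op 4: b = malloc(5) -> b = 17; heap: [0-16 ALLOC][17-21 ALLOC][22-54 FREE]
Op 5: c = malloc(5) -> c = 22; heap: [0-16 ALLOC][17-21 ALLOC][22-26 ALLOC][27-54 FREE]
Op 6: a = realloc(a, 8) -> a = 0; heap: [0-7 ALLOC][8-16 FREE][17-21 ALLOC][22-26 ALLOC][27-54 FREE]
Op 7: free(b) -> (freed b); heap: [0-7 ALLOC][8-21 FREE][22-26 ALLOC][27-54 FREE]
Op 8: d = malloc(1) -> d = 8; heap: [0-7 ALLOC][8-8 ALLOC][9-21 FREE][22-26 ALLOC][27-54 FREE]
Free blocks: [13 28] total_free=41 largest=28 -> 100*(41-28)/41 = 1300/41 ≈ 31.707 -> rounds to 32

Answer: 32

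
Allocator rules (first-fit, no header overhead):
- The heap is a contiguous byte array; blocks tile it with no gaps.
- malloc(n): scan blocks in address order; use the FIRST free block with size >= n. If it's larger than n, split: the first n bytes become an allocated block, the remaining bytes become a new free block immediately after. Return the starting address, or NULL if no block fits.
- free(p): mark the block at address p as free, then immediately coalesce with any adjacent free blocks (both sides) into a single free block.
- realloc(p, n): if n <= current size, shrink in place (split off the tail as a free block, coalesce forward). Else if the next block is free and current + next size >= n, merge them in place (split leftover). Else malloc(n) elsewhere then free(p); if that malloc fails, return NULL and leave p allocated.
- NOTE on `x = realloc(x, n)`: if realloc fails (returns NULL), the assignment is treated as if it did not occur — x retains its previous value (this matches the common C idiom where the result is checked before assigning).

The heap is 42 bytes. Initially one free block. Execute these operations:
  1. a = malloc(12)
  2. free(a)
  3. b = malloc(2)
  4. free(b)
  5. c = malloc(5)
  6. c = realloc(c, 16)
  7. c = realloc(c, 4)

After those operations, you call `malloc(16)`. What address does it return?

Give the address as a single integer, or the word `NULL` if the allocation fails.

Answer: 4

Derivation:
Op 1: a = malloc(12) -> a = 0; heap: [0-11 ALLOC][12-41 FREE]
Op 2: free(a) -> (freed a); heap: [0-41 FREE]
Op 3: b = malloc(2) -> b = 0; heap: [0-1 ALLOC][2-41 FREE]
Op 4: free(b) -> (freed b); heap: [0-41 FREE]
Op 5: c = malloc(5) -> c = 0; heap: [0-4 ALLOC][5-41 FREE]
Op 6: c = realloc(c, 16) -> c = 0; heap: [0-15 ALLOC][16-41 FREE]
Op 7: c = realloc(c, 4) -> c = 0; heap: [0-3 ALLOC][4-41 FREE]
malloc(16): first-fit scan over [0-3 ALLOC][4-41 FREE] -> 4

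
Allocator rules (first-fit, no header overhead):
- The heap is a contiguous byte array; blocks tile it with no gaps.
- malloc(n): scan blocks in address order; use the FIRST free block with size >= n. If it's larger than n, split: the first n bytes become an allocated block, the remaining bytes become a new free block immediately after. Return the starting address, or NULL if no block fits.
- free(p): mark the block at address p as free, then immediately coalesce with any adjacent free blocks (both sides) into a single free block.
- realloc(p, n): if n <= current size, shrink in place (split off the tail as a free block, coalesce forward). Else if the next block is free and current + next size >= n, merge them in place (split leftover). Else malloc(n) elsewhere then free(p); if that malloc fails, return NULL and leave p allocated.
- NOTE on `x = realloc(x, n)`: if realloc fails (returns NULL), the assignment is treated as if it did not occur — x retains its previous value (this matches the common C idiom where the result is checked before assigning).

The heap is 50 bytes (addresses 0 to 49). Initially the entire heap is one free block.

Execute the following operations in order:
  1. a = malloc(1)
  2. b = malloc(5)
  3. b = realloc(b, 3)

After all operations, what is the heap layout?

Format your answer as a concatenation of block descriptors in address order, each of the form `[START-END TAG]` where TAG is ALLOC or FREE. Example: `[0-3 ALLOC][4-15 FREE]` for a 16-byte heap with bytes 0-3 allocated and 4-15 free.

Answer: [0-0 ALLOC][1-3 ALLOC][4-49 FREE]

Derivation:
Op 1: a = malloc(1) -> a = 0; heap: [0-0 ALLOC][1-49 FREE]
Op 2: b = malloc(5) -> b = 1; heap: [0-0 ALLOC][1-5 ALLOC][6-49 FREE]
Op 3: b = realloc(b, 3) -> b = 1; heap: [0-0 ALLOC][1-3 ALLOC][4-49 FREE]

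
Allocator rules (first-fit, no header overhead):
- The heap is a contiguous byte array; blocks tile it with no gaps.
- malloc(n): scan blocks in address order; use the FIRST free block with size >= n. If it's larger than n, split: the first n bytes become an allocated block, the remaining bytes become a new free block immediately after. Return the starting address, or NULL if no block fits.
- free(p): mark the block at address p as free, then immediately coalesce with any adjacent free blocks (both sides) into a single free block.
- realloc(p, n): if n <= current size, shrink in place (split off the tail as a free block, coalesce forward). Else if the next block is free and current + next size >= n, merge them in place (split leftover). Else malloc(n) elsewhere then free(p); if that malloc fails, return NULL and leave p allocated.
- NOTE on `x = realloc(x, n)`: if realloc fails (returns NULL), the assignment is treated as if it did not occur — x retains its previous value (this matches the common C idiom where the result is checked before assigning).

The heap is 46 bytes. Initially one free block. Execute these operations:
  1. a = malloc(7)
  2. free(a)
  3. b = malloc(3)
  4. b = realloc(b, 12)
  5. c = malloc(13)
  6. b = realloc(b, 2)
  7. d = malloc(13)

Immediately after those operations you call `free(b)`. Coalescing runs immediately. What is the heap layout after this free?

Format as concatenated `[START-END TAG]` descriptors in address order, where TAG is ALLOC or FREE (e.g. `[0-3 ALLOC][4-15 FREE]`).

Op 1: a = malloc(7) -> a = 0; heap: [0-6 ALLOC][7-45 FREE]
Op 2: free(a) -> (freed a); heap: [0-45 FREE]
Op 3: b = malloc(3) -> b = 0; heap: [0-2 ALLOC][3-45 FREE]
Op 4: b = realloc(b, 12) -> b = 0; heap: [0-11 ALLOC][12-45 FREE]
Op 5: c = malloc(13) -> c = 12; heap: [0-11 ALLOC][12-24 ALLOC][25-45 FREE]
Op 6: b = realloc(b, 2) -> b = 0; heap: [0-1 ALLOC][2-11 FREE][12-24 ALLOC][25-45 FREE]
Op 7: d = malloc(13) -> d = 25; heap: [0-1 ALLOC][2-11 FREE][12-24 ALLOC][25-37 ALLOC][38-45 FREE]
free(b): b = 0 -> block [0-1 ALLOC]; mark free, coalesce with adjacent free neighbors -> [0-11 FREE][12-24 ALLOC][25-37 ALLOC][38-45 FREE]

Answer: [0-11 FREE][12-24 ALLOC][25-37 ALLOC][38-45 FREE]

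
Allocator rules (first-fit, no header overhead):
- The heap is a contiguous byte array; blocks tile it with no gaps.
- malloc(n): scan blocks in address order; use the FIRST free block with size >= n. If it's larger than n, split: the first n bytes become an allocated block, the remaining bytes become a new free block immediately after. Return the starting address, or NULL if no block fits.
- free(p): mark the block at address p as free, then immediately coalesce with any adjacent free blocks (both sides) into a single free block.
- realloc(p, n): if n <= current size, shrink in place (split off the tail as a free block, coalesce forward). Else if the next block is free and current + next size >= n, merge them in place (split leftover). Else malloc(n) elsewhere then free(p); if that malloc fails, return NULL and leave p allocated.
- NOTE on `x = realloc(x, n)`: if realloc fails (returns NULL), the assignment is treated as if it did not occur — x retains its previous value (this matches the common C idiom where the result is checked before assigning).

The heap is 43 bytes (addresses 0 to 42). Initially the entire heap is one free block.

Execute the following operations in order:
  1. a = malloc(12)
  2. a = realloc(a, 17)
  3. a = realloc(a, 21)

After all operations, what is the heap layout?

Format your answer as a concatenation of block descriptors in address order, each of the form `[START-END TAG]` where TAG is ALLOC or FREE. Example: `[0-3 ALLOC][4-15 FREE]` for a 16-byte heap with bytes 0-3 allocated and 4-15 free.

Answer: [0-20 ALLOC][21-42 FREE]

Derivation:
Op 1: a = malloc(12) -> a = 0; heap: [0-11 ALLOC][12-42 FREE]
Op 2: a = realloc(a, 17) -> a = 0; heap: [0-16 ALLOC][17-42 FREE]
Op 3: a = realloc(a, 21) -> a = 0; heap: [0-20 ALLOC][21-42 FREE]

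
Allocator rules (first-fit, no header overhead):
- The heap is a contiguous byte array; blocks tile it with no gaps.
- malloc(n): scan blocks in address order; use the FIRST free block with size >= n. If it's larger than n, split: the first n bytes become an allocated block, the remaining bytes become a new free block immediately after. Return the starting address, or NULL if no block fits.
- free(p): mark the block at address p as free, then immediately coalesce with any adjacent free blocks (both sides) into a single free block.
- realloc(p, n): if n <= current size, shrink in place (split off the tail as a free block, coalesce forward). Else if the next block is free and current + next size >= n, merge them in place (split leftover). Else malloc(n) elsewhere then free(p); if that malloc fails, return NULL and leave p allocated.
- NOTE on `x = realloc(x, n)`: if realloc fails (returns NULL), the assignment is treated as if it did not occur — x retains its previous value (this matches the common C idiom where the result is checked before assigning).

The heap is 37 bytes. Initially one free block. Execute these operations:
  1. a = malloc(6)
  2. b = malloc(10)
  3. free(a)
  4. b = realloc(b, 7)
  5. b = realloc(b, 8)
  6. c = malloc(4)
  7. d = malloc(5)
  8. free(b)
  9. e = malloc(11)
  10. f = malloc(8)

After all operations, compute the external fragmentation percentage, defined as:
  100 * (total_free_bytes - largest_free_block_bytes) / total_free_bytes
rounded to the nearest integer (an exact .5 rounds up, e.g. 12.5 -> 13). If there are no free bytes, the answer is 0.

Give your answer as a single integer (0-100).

Answer: 22

Derivation:
Op 1: a = malloc(6) -> a = 0; heap: [0-5 ALLOC][6-36 FREE]
Op 2: b = malloc(10) -> b = 6; heap: [0-5 ALLOC][6-15 ALLOC][16-36 FREE]
Op 3: free(a) -> (freed a); heap: [0-5 FREE][6-15 ALLOC][16-36 FREE]
Op 4: b = realloc(b, 7) -> b = 6; heap: [0-5 FREE][6-12 ALLOC][13-36 FREE]
Op 5: b = realloc(b, 8) -> b = 6; heap: [0-5 FREE][6-13 ALLOC][14-36 FREE]
Op 6: c = malloc(4) -> c = 0; heap: [0-3 ALLOC][4-5 FREE][6-13 ALLOC][14-36 FREE]
Op 7: d = malloc(5) -> d = 14; heap: [0-3 ALLOC][4-5 FREE][6-13 ALLOC][14-18 ALLOC][19-36 FREE]
Op 8: free(b) -> (freed b); heap: [0-3 ALLOC][4-13 FREE][14-18 ALLOC][19-36 FREE]
Op 9: e = malloc(11) -> e = 19; heap: [0-3 ALLOC][4-13 FREE][14-18 ALLOC][19-29 ALLOC][30-36 FREE]
Op 10: f = malloc(8) -> f = 4; heap: [0-3 ALLOC][4-11 ALLOC][12-13 FREE][14-18 ALLOC][19-29 ALLOC][30-36 FREE]
Free blocks: [2 7] total_free=9 largest=7 -> 100*(9-7)/9 = 200/9 ≈ 22.222 -> rounds to 22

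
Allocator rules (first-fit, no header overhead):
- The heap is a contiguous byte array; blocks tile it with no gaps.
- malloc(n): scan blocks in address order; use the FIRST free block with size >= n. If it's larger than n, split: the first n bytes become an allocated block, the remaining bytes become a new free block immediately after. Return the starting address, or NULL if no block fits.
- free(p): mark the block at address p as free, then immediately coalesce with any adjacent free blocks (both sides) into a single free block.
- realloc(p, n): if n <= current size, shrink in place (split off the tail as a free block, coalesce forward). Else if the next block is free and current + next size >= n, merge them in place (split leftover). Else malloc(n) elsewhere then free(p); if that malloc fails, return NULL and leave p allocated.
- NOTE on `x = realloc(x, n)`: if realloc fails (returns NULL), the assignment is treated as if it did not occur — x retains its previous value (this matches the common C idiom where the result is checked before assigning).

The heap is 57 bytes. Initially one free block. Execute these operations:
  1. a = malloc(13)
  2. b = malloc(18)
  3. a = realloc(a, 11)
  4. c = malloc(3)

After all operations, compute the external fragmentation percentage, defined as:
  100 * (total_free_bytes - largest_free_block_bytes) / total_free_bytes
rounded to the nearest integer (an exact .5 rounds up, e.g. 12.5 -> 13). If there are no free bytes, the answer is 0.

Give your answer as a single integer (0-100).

Answer: 8

Derivation:
Op 1: a = malloc(13) -> a = 0; heap: [0-12 ALLOC][13-56 FREE]
Op 2: b = malloc(18) -> b = 13; heap: [0-12 ALLOC][13-30 ALLOC][31-56 FREE]
Op 3: a = realloc(a, 11) -> a = 0; heap: [0-10 ALLOC][11-12 FREE][13-30 ALLOC][31-56 FREE]
Op 4: c = malloc(3) -> c = 31; heap: [0-10 ALLOC][11-12 FREE][13-30 ALLOC][31-33 ALLOC][34-56 FREE]
Free blocks: [2 23] total_free=25 largest=23 -> 100*(25-23)/25 = 200/25 = 8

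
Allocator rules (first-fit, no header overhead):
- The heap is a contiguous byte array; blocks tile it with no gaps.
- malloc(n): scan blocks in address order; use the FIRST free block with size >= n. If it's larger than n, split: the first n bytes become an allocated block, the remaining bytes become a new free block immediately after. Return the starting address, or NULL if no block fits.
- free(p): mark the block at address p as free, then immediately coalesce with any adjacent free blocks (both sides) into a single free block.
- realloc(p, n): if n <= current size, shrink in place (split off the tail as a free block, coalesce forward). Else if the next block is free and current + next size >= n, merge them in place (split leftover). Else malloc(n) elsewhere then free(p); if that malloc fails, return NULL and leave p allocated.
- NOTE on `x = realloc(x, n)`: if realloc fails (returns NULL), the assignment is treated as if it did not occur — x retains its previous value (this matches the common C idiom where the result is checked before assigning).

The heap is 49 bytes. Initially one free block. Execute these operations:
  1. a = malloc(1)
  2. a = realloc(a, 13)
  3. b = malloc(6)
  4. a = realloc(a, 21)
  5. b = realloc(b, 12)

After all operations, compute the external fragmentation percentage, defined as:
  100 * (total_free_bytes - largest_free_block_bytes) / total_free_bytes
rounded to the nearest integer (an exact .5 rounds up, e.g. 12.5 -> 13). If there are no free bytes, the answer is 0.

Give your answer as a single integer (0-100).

Answer: 44

Derivation:
Op 1: a = malloc(1) -> a = 0; heap: [0-0 ALLOC][1-48 FREE]
Op 2: a = realloc(a, 13) -> a = 0; heap: [0-12 ALLOC][13-48 FREE]
Op 3: b = malloc(6) -> b = 13; heap: [0-12 ALLOC][13-18 ALLOC][19-48 FREE]
Op 4: a = realloc(a, 21) -> a = 19; heap: [0-12 FREE][13-18 ALLOC][19-39 ALLOC][40-48 FREE]
Op 5: b = realloc(b, 12) -> b = 0; heap: [0-11 ALLOC][12-18 FREE][19-39 ALLOC][40-48 FREE]
Free blocks: [7 9] total_free=16 largest=9 -> 100*(16-9)/16 = 700/16 = 43.75 -> rounds to 44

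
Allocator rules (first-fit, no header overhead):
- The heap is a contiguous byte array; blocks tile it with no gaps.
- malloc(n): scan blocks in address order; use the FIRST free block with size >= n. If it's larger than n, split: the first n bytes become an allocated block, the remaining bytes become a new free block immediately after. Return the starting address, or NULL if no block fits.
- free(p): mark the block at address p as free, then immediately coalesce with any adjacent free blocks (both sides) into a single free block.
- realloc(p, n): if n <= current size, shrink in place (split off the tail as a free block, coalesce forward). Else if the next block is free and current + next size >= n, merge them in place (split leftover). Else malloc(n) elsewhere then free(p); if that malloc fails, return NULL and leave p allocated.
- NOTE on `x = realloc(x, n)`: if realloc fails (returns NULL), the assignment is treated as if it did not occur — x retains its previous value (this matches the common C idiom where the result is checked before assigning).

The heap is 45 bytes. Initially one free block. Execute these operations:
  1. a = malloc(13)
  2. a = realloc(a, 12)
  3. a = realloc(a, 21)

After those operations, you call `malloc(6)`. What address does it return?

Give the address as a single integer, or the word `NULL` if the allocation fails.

Answer: 21

Derivation:
Op 1: a = malloc(13) -> a = 0; heap: [0-12 ALLOC][13-44 FREE]
Op 2: a = realloc(a, 12) -> a = 0; heap: [0-11 ALLOC][12-44 FREE]
Op 3: a = realloc(a, 21) -> a = 0; heap: [0-20 ALLOC][21-44 FREE]
malloc(6): first-fit scan over [0-20 ALLOC][21-44 FREE] -> 21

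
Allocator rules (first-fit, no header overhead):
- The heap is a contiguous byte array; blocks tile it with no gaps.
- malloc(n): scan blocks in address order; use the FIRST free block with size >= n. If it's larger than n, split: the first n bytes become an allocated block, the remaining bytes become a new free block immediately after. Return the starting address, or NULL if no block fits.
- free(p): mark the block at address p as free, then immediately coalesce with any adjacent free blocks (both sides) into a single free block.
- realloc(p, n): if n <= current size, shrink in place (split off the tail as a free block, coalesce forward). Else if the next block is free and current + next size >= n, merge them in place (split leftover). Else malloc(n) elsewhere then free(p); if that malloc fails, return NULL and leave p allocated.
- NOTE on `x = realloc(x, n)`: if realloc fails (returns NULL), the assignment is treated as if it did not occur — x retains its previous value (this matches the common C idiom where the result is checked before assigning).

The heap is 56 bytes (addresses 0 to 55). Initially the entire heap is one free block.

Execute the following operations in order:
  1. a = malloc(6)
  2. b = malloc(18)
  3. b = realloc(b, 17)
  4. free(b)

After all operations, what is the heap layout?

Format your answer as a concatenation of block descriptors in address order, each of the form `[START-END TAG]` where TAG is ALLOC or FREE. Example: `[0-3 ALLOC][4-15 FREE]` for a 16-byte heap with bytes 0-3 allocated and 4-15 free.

Answer: [0-5 ALLOC][6-55 FREE]

Derivation:
Op 1: a = malloc(6) -> a = 0; heap: [0-5 ALLOC][6-55 FREE]
Op 2: b = malloc(18) -> b = 6; heap: [0-5 ALLOC][6-23 ALLOC][24-55 FREE]
Op 3: b = realloc(b, 17) -> b = 6; heap: [0-5 ALLOC][6-22 ALLOC][23-55 FREE]
Op 4: free(b) -> (freed b); heap: [0-5 ALLOC][6-55 FREE]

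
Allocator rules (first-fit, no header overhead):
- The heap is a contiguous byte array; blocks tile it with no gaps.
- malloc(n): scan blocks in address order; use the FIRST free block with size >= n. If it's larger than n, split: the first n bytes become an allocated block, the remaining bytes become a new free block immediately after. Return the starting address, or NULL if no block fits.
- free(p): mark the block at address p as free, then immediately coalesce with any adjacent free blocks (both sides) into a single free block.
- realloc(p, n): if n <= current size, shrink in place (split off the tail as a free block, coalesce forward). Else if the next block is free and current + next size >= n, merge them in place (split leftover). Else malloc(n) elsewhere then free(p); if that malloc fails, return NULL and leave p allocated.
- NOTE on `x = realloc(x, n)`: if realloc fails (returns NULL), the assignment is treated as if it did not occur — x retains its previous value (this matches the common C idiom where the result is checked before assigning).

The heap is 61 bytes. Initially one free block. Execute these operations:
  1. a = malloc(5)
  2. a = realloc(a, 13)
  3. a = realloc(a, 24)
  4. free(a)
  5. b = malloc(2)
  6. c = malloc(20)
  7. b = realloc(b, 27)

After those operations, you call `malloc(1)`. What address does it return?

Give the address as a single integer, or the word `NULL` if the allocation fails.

Answer: 0

Derivation:
Op 1: a = malloc(5) -> a = 0; heap: [0-4 ALLOC][5-60 FREE]
Op 2: a = realloc(a, 13) -> a = 0; heap: [0-12 ALLOC][13-60 FREE]
Op 3: a = realloc(a, 24) -> a = 0; heap: [0-23 ALLOC][24-60 FREE]
Op 4: free(a) -> (freed a); heap: [0-60 FREE]
Op 5: b = malloc(2) -> b = 0; heap: [0-1 ALLOC][2-60 FREE]
Op 6: c = malloc(20) -> c = 2; heap: [0-1 ALLOC][2-21 ALLOC][22-60 FREE]
Op 7: b = realloc(b, 27) -> b = 22; heap: [0-1 FREE][2-21 ALLOC][22-48 ALLOC][49-60 FREE]
malloc(1): first-fit scan over [0-1 FREE][2-21 ALLOC][22-48 ALLOC][49-60 FREE] -> 0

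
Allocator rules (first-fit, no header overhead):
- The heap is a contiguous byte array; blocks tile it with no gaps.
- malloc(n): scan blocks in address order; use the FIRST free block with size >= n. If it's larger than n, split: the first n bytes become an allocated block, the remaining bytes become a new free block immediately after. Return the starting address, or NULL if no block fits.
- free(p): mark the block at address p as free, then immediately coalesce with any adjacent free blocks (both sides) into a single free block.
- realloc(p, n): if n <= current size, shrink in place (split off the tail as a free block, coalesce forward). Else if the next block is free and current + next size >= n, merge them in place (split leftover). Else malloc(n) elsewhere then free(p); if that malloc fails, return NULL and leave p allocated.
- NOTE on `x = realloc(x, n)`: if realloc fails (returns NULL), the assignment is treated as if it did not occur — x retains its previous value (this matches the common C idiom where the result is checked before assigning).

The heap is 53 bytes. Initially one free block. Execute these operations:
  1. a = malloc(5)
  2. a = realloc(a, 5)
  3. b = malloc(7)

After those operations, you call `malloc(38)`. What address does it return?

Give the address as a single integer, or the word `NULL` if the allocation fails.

Op 1: a = malloc(5) -> a = 0; heap: [0-4 ALLOC][5-52 FREE]
Op 2: a = realloc(a, 5) -> a = 0; heap: [0-4 ALLOC][5-52 FREE]
Op 3: b = malloc(7) -> b = 5; heap: [0-4 ALLOC][5-11 ALLOC][12-52 FREE]
malloc(38): first-fit scan over [0-4 ALLOC][5-11 ALLOC][12-52 FREE] -> 12

Answer: 12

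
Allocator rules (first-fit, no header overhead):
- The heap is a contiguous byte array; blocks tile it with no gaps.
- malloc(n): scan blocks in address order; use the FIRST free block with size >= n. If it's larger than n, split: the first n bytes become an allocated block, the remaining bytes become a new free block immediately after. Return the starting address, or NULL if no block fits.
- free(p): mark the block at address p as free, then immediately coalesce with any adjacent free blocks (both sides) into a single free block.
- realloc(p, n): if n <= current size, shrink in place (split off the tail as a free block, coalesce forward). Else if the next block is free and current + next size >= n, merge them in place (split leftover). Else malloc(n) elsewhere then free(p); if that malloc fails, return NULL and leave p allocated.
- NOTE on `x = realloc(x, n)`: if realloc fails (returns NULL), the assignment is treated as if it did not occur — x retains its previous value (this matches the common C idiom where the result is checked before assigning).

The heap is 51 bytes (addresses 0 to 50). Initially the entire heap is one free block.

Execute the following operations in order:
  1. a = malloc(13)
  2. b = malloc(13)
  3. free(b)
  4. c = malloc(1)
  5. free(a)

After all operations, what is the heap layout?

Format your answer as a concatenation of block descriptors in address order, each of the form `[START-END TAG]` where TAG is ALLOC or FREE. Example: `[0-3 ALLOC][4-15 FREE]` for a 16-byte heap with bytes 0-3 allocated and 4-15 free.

Answer: [0-12 FREE][13-13 ALLOC][14-50 FREE]

Derivation:
Op 1: a = malloc(13) -> a = 0; heap: [0-12 ALLOC][13-50 FREE]
Op 2: b = malloc(13) -> b = 13; heap: [0-12 ALLOC][13-25 ALLOC][26-50 FREE]
Op 3: free(b) -> (freed b); heap: [0-12 ALLOC][13-50 FREE]
Op 4: c = malloc(1) -> c = 13; heap: [0-12 ALLOC][13-13 ALLOC][14-50 FREE]
Op 5: free(a) -> (freed a); heap: [0-12 FREE][13-13 ALLOC][14-50 FREE]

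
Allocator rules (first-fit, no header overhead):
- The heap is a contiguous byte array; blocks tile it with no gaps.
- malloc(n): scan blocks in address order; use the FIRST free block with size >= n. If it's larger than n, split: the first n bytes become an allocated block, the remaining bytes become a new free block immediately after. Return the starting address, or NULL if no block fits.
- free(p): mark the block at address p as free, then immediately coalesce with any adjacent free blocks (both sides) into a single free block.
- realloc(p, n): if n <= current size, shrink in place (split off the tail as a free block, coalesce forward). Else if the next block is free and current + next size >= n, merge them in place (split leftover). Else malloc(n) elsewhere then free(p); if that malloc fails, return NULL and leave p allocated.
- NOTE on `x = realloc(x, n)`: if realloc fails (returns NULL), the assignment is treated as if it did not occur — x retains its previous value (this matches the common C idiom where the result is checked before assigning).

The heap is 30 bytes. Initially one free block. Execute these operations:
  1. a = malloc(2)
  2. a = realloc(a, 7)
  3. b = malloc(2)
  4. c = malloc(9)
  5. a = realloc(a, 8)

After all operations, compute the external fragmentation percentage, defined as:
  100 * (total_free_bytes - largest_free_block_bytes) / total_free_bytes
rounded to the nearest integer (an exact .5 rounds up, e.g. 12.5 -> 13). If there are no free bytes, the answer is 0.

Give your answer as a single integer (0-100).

Op 1: a = malloc(2) -> a = 0; heap: [0-1 ALLOC][2-29 FREE]
Op 2: a = realloc(a, 7) -> a = 0; heap: [0-6 ALLOC][7-29 FREE]
Op 3: b = malloc(2) -> b = 7; heap: [0-6 ALLOC][7-8 ALLOC][9-29 FREE]
Op 4: c = malloc(9) -> c = 9; heap: [0-6 ALLOC][7-8 ALLOC][9-17 ALLOC][18-29 FREE]
Op 5: a = realloc(a, 8) -> a = 18; heap: [0-6 FREE][7-8 ALLOC][9-17 ALLOC][18-25 ALLOC][26-29 FREE]
Free blocks: [7 4] total_free=11 largest=7 -> 100*(11-7)/11 = 400/11 ≈ 36.364 -> rounds to 36

Answer: 36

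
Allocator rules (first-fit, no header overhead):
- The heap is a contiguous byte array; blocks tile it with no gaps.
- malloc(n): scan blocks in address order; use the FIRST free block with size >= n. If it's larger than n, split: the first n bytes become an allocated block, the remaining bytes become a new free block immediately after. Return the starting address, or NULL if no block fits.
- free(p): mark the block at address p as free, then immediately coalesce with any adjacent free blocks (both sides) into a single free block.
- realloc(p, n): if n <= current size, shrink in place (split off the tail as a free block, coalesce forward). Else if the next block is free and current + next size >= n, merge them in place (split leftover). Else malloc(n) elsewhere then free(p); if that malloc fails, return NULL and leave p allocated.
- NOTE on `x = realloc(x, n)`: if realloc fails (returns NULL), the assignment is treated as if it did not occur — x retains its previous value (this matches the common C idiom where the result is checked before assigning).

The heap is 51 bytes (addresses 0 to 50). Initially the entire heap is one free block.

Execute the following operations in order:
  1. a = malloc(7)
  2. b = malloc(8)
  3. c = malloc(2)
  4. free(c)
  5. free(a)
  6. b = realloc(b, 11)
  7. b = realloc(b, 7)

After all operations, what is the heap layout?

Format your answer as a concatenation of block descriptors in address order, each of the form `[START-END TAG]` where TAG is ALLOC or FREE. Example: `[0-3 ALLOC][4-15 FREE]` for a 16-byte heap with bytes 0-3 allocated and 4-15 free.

Answer: [0-6 FREE][7-13 ALLOC][14-50 FREE]

Derivation:
Op 1: a = malloc(7) -> a = 0; heap: [0-6 ALLOC][7-50 FREE]
Op 2: b = malloc(8) -> b = 7; heap: [0-6 ALLOC][7-14 ALLOC][15-50 FREE]
Op 3: c = malloc(2) -> c = 15; heap: [0-6 ALLOC][7-14 ALLOC][15-16 ALLOC][17-50 FREE]
Op 4: free(c) -> (freed c); heap: [0-6 ALLOC][7-14 ALLOC][15-50 FREE]
Op 5: free(a) -> (freed a); heap: [0-6 FREE][7-14 ALLOC][15-50 FREE]
Op 6: b = realloc(b, 11) -> b = 7; heap: [0-6 FREE][7-17 ALLOC][18-50 FREE]
Op 7: b = realloc(b, 7) -> b = 7; heap: [0-6 FREE][7-13 ALLOC][14-50 FREE]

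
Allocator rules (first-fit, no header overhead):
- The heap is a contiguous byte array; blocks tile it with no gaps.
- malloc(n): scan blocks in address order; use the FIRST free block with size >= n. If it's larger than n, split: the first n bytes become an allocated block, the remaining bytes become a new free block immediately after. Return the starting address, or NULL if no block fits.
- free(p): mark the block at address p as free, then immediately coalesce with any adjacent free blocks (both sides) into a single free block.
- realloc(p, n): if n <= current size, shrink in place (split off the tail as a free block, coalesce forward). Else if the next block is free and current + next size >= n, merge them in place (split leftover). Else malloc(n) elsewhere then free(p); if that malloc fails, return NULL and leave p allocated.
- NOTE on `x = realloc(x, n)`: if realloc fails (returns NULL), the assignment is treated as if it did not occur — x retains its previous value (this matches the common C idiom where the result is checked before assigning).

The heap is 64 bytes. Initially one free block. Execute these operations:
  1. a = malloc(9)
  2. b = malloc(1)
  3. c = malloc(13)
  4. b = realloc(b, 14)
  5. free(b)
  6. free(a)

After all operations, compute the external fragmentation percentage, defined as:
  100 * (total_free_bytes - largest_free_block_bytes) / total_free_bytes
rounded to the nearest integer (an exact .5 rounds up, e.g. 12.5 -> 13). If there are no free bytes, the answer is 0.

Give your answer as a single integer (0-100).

Answer: 20

Derivation:
Op 1: a = malloc(9) -> a = 0; heap: [0-8 ALLOC][9-63 FREE]
Op 2: b = malloc(1) -> b = 9; heap: [0-8 ALLOC][9-9 ALLOC][10-63 FREE]
Op 3: c = malloc(13) -> c = 10; heap: [0-8 ALLOC][9-9 ALLOC][10-22 ALLOC][23-63 FREE]
Op 4: b = realloc(b, 14) -> b = 23; heap: [0-8 ALLOC][9-9 FREE][10-22 ALLOC][23-36 ALLOC][37-63 FREE]
Op 5: free(b) -> (freed b); heap: [0-8 ALLOC][9-9 FREE][10-22 ALLOC][23-63 FREE]
Op 6: free(a) -> (freed a); heap: [0-9 FREE][10-22 ALLOC][23-63 FREE]
Free blocks: [10 41] total_free=51 largest=41 -> 100*(51-41)/51 = 1000/51 ≈ 19.608 -> rounds to 20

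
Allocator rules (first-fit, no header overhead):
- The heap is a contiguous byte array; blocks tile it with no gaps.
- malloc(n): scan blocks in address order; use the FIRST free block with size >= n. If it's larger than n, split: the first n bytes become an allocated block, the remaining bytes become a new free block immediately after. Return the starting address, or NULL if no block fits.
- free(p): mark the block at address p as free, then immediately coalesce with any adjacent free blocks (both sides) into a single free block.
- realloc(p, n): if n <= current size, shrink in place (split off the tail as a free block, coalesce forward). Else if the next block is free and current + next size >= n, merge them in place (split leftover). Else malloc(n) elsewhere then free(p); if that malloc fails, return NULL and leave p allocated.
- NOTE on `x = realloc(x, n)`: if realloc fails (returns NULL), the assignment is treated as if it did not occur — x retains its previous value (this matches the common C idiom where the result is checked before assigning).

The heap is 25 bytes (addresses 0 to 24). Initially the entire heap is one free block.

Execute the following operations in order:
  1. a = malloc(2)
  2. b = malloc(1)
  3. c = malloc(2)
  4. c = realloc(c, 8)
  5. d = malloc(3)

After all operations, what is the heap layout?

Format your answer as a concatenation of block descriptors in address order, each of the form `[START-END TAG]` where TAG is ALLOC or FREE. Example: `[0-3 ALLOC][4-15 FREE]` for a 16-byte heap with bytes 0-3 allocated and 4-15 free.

Answer: [0-1 ALLOC][2-2 ALLOC][3-10 ALLOC][11-13 ALLOC][14-24 FREE]

Derivation:
Op 1: a = malloc(2) -> a = 0; heap: [0-1 ALLOC][2-24 FREE]
Op 2: b = malloc(1) -> b = 2; heap: [0-1 ALLOC][2-2 ALLOC][3-24 FREE]
Op 3: c = malloc(2) -> c = 3; heap: [0-1 ALLOC][2-2 ALLOC][3-4 ALLOC][5-24 FREE]
Op 4: c = realloc(c, 8) -> c = 3; heap: [0-1 ALLOC][2-2 ALLOC][3-10 ALLOC][11-24 FREE]
Op 5: d = malloc(3) -> d = 11; heap: [0-1 ALLOC][2-2 ALLOC][3-10 ALLOC][11-13 ALLOC][14-24 FREE]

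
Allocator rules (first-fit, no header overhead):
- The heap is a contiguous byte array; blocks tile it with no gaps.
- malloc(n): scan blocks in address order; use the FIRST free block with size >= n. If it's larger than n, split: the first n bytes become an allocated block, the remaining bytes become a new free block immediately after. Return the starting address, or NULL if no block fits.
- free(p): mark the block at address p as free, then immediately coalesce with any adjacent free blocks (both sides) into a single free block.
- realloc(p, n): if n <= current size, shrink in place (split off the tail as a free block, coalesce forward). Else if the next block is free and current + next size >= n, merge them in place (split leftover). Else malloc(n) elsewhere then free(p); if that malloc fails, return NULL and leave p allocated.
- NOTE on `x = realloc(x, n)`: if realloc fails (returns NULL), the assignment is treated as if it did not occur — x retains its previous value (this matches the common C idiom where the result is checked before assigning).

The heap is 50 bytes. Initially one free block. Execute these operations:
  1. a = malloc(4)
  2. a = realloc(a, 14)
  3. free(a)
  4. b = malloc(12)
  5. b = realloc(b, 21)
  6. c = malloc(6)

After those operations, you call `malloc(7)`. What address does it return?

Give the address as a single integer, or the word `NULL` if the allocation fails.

Op 1: a = malloc(4) -> a = 0; heap: [0-3 ALLOC][4-49 FREE]
Op 2: a = realloc(a, 14) -> a = 0; heap: [0-13 ALLOC][14-49 FREE]
Op 3: free(a) -> (freed a); heap: [0-49 FREE]
Op 4: b = malloc(12) -> b = 0; heap: [0-11 ALLOC][12-49 FREE]
Op 5: b = realloc(b, 21) -> b = 0; heap: [0-20 ALLOC][21-49 FREE]
Op 6: c = malloc(6) -> c = 21; heap: [0-20 ALLOC][21-26 ALLOC][27-49 FREE]
malloc(7): first-fit scan over [0-20 ALLOC][21-26 ALLOC][27-49 FREE] -> 27

Answer: 27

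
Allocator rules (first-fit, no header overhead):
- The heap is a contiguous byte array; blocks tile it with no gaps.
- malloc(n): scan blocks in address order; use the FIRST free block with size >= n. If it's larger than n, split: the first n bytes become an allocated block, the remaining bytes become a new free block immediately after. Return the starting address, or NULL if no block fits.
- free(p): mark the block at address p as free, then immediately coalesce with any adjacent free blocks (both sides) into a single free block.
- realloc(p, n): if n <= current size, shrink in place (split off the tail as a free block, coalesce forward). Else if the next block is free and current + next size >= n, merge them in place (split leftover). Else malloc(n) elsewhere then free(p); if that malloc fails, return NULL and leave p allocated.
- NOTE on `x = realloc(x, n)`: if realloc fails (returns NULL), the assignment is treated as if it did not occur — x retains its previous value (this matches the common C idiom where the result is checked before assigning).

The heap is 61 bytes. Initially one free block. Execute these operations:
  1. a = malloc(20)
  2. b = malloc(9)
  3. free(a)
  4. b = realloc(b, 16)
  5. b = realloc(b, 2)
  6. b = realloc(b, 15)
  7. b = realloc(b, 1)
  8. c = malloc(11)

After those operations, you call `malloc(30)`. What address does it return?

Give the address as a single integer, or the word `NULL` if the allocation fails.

Answer: 21

Derivation:
Op 1: a = malloc(20) -> a = 0; heap: [0-19 ALLOC][20-60 FREE]
Op 2: b = malloc(9) -> b = 20; heap: [0-19 ALLOC][20-28 ALLOC][29-60 FREE]
Op 3: free(a) -> (freed a); heap: [0-19 FREE][20-28 ALLOC][29-60 FREE]
Op 4: b = realloc(b, 16) -> b = 20; heap: [0-19 FREE][20-35 ALLOC][36-60 FREE]
Op 5: b = realloc(b, 2) -> b = 20; heap: [0-19 FREE][20-21 ALLOC][22-60 FREE]
Op 6: b = realloc(b, 15) -> b = 20; heap: [0-19 FREE][20-34 ALLOC][35-60 FREE]
Op 7: b = realloc(b, 1) -> b = 20; heap: [0-19 FREE][20-20 ALLOC][21-60 FREE]
Op 8: c = malloc(11) -> c = 0; heap: [0-10 ALLOC][11-19 FREE][20-20 ALLOC][21-60 FREE]
malloc(30): first-fit scan over [0-10 ALLOC][11-19 FREE][20-20 ALLOC][21-60 FREE] -> 21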